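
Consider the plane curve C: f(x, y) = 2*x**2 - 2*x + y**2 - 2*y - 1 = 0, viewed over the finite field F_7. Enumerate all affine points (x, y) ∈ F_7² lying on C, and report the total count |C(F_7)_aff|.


Affine F_7-points: {(0, 4), (0, 5), (1, 4), (1, 5), (3, 3), (3, 6), (5, 3), (5, 6)}; count = 8.

For each of the 49 pairs (x, y) ∈ F_7², evaluate f(x, y) mod 7. Record the zeros.
  x = 0: [0↦6, 1↦5, 2↦6, 3↦2, 4↦0, 5↦0, 6↦2]  zeros at y ∈ {4, 5}
  x = 1: [0↦6, 1↦5, 2↦6, 3↦2, 4↦0, 5↦0, 6↦2]  zeros at y ∈ {4, 5}
  x = 2: [0↦3, 1↦2, 2↦3, 3↦6, 4↦4, 5↦4, 6↦6]  zeros at y ∈ ∅
  x = 3: [0↦4, 1↦3, 2↦4, 3↦0, 4↦5, 5↦5, 6↦0]  zeros at y ∈ {3, 6}
  x = 4: [0↦2, 1↦1, 2↦2, 3↦5, 4↦3, 5↦3, 6↦5]  zeros at y ∈ ∅
  x = 5: [0↦4, 1↦3, 2↦4, 3↦0, 4↦5, 5↦5, 6↦0]  zeros at y ∈ {3, 6}
  x = 6: [0↦3, 1↦2, 2↦3, 3↦6, 4↦4, 5↦4, 6↦6]  zeros at y ∈ ∅
Collecting zeros: affine points = {(0, 4), (0, 5), (1, 4), (1, 5), (3, 3), (3, 6), (5, 3), (5, 6)}.
Total count |C(F_7)_aff| = 8.


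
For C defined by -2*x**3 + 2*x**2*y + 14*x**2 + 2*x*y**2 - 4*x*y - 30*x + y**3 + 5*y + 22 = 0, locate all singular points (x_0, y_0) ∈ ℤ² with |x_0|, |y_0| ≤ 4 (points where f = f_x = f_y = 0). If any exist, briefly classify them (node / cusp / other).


Singular points: {(2, -1)}; classification: cusp.

Compute partial derivatives:
  f_x = -6*x**2 + 4*x*y + 28*x + 2*y**2 - 4*y - 30.
  f_y = 2*x**2 + 4*x*y - 4*x + 3*y**2 + 5.
Scan x_0 ∈ {−4, ..., 4}. For each x_0, f_y(x_0, y) is a polynomial in y; find its integer roots y ∈ {−4, ..., 4}, then test f_x and f at those candidates.
  x = -4: f_y(-4, y) = 3*y**2 - 16*y + 53; no integer root y with |y| ≤ 4.
  x = -3: f_y(-3, y) = 3*y**2 - 12*y + 35; no integer root y with |y| ≤ 4.
  x = -2: f_y(-2, y) = 3*y**2 - 8*y + 21; no integer root y with |y| ≤ 4.
  x = -1: f_y(-1, y) = 3*y**2 - 4*y + 11; no integer root y with |y| ≤ 4.
  x = 0: f_y(0, y) = 3*y**2 + 5; no integer root y with |y| ≤ 4.
  x = 1: f_y(1, y) = 3*y**2 + 4*y + 3; no integer root y with |y| ≤ 4.
  x = 2: f_y(2, y) = 3*y**2 + 8*y + 5; vanishes at y ∈ {-1}. (2, -1): f_x = 0, f = 0 — SINGULAR.
  x = 3: f_y(3, y) = 3*y**2 + 12*y + 11; no integer root y with |y| ≤ 4.
  x = 4: f_y(4, y) = 3*y**2 + 16*y + 21; vanishes at y ∈ {-3}. (4, -3): f_x = -32 ≠ 0.
Only singular point on the grid: (2, -1).
Classify: substitute x = 2 + u, y = -1 + v and expand: f = -2*u**3 + 2*u**2*v + 2*u*v**2 + v**3 + v**2.
No constant or linear terms (consistent with a singular point). Quadratic part: v**2. Cubic part: -2*u**3 + 2*u**2*v + 2*u*v**2 + v**3.
The quadratic part v**2 is a perfect square, so there is a single (double) tangent line v = 0, i.e. y = -1. Restricting the cubic part to that line (v = 0) leaves -2*u**3 ≠ 0, so f is not divisible by v and the branch is v² ≈ 2*u**3 to lowest order — this is a cusp.
Classification: cusp.


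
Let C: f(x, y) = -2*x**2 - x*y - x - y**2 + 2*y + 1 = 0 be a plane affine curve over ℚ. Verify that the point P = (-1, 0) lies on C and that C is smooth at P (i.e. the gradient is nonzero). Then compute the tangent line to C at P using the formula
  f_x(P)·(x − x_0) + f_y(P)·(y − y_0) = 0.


Tangent line at P: 3*x + 3*y + 3 = 0.

Step 1: f(-1, 0) = 0, so P lies on C.
Step 2: partial derivatives
  f_x(x, y) = -4*x - y - 1, f_y(x, y) = -x - 2*y + 2.
  f_x(P) = 3, f_y(P) = 3 (gradient nonzero, so P is smooth).
Step 3: tangent line at P: 3·(x − -1) + 3·(y − 0) = 0.
Expanding: 3*x + 3*y + 3 = 0.


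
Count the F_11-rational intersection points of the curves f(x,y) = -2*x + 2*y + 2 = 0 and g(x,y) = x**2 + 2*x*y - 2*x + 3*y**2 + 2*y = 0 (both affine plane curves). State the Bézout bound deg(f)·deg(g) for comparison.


Common zeros: ∅; count = 0; Bézout bound = 2.

deg(f) = 1, deg(g) = 2, so Bézout bound = 2.
Scan x ∈ F_11. For each x, list the y ∈ F_11 with f(x, y) ≡ 0 and those with g(x, y) ≡ 0 (mod 11); the common zeros in that column are the intersection.
  x = 0: f ≡ 0 at y ∈ {10}; g ≡ 0 at y ∈ {0, 3}; common: ∅.
  x = 1: f ≡ 0 at y ∈ {0}; g ≡ 0 at y ∈ ∅; common: ∅.
  x = 2: f ≡ 0 at y ∈ {1}; g ≡ 0 at y ∈ {0, 9}; common: ∅.
  x = 3: f ≡ 0 at y ∈ {2}; g ≡ 0 at y ∈ ∅; common: ∅.
  x = 4: f ≡ 0 at y ∈ {3}; g ≡ 0 at y ∈ {6, 9}; common: ∅.
  x = 5: f ≡ 0 at y ∈ {4}; g ≡ 0 at y ∈ ∅; common: ∅.
  x = 6: f ≡ 0 at y ∈ {5}; g ≡ 0 at y ∈ ∅; common: ∅.
  x = 7: f ≡ 0 at y ∈ {6}; g ≡ 0 at y ∈ {3, 10}; common: ∅.
  x = 8: f ≡ 0 at y ∈ {7}; g ≡ 0 at y ∈ {6, 10}; common: ∅.
  x = 9: f ≡ 0 at y ∈ {8}; g ≡ 0 at y ∈ ∅; common: ∅.
  x = 10: f ≡ 0 at y ∈ {9}; g ≡ 0 at y ∈ ∅; common: ∅.
Collecting: common zeros = ∅, so the count is 0.
Comparison with the Bézout bound: 0 ≤ 2 = deg(f)·deg(g), as expected for curves with no common component (the affine F_11-count falls short of the bound because intersections may lie at infinity, over extension fields, or carry multiplicity).


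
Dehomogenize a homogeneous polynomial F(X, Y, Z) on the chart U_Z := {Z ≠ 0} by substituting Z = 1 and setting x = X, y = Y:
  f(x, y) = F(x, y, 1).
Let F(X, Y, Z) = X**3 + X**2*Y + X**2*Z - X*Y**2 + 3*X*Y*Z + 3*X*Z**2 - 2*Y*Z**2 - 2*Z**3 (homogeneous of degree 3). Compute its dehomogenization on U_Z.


f(x, y) = x**3 + x**2*y + x**2 - x*y**2 + 3*x*y + 3*x - 2*y - 2

On U_Z we set Z = 1. Each monomial c·X^i·Y^j·Z^k in F becomes c·x^i·y^j·1^k = c·x^i·y^j.
Substituting Z = 1: F(X, Y, 1) = x**3 + x**2*y + x**2 - x*y**2 + 3*x*y + 3*x - 2*y - 2.
Note: deg(f) ≤ deg(F) = 3; strict inequality happens when F is divisible by Z (lost terms).


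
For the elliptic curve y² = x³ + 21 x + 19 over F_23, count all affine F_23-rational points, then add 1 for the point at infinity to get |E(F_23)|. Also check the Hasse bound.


Affine points = {(1, 8), (1, 15), (2, 0), (4, 11), (4, 12), (6, 4), (6, 19), (7, 7), (7, 16), (8, 3), (8, 20), (15, 11), (15, 12), (16, 9), (16, 14), (19, 3), (19, 20)}; affine count = 17; |E(F_23)| = 18.

Discriminant check: Δ ∝ 4a³ + 27b² = 4·21³ + 27·19² = 4·9261 + 27·361 ≡ 9 (mod 23). Nonzero ⇒ E is nonsingular.
For each x ∈ F_23, compute rhs = x³ + 21·x + 19 mod 23, then count y ∈ F_23 with y² ≡ rhs.
  x = 0: rhs = 19, matching y values: none (0 points).
  x = 1: rhs = 18, matching y values: 8, 15 (2 points).
  x = 2: rhs = 0, matching y values: 0 (1 points).
  x = 3: rhs = 17, matching y values: none (0 points).
  x = 4: rhs = 6, matching y values: 11, 12 (2 points).
  x = 5: rhs = 19, matching y values: none (0 points).
  x = 6: rhs = 16, matching y values: 4, 19 (2 points).
  x = 7: rhs = 3, matching y values: 7, 16 (2 points).
  x = 8: rhs = 9, matching y values: 3, 20 (2 points).
  x = 9: rhs = 17, matching y values: none (0 points).
  x = 10: rhs = 10, matching y values: none (0 points).
  x = 11: rhs = 17, matching y values: none (0 points).
  x = 12: rhs = 21, matching y values: none (0 points).
  x = 13: rhs = 5, matching y values: none (0 points).
  x = 14: rhs = 21, matching y values: none (0 points).
  x = 15: rhs = 6, matching y values: 11, 12 (2 points).
  x = 16: rhs = 12, matching y values: 9, 14 (2 points).
  x = 17: rhs = 22, matching y values: none (0 points).
  x = 18: rhs = 19, matching y values: none (0 points).
  x = 19: rhs = 9, matching y values: 3, 20 (2 points).
  x = 20: rhs = 21, matching y values: none (0 points).
  x = 21: rhs = 15, matching y values: none (0 points).
  x = 22: rhs = 20, matching y values: none (0 points).
Total affine count: 17.
Full point count |E(F_23)| = 17 + 1 = 18.
Hasse bound: |18 − (23+1)| = |-6| = 6 ≤ 2√23 ≈ 9.5917 ✓.


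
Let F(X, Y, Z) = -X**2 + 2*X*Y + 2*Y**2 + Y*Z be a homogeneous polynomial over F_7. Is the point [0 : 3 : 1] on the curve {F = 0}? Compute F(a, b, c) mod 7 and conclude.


F(0,3,1) ≡ 0 (mod 7); P is on the curve.

Evaluate F(0, 3, 1) term-by-term (mod 7).
  -X**2 ↦ -1·0·1·1 = 0
  2*X*Y ↦ 2·0·3·1 = 0
  2*Y**2 ↦ 2·1·9·1 = 18
  Y*Z ↦ 1·1·3·1 = 3
Sum: F(0, 3, 1) = (0) + (0) + (18) + (3) = 21.
Reducing mod 7: 21 ≡ 0 (mod 7).
Since F(a, b, c) ≡ 0 (mod 7), P lies on the curve.


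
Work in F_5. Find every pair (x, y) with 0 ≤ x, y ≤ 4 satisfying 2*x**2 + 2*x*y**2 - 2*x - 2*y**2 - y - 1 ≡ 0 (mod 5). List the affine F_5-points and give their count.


Affine F_5-points: {(1, 4), (3, 2), (4, 2), (4, 4)}; count = 4.

For each of the 25 pairs (x, y) ∈ F_5², evaluate f(x, y) mod 5. Record the zeros.
  x = 0: [0↦4, 1↦1, 2↦4, 3↦3, 4↦3]  zeros at y ∈ ∅
  x = 1: [0↦4, 1↦3, 2↦2, 3↦1, 4↦0]  zeros at y ∈ {4}
  x = 2: [0↦3, 1↦4, 2↦4, 3↦3, 4↦1]  zeros at y ∈ ∅
  x = 3: [0↦1, 1↦4, 2↦0, 3↦4, 4↦1]  zeros at y ∈ {2}
  x = 4: [0↦3, 1↦3, 2↦0, 3↦4, 4↦0]  zeros at y ∈ {2, 4}
Collecting zeros: affine points = {(1, 4), (3, 2), (4, 2), (4, 4)}.
Total count |C(F_5)_aff| = 4.


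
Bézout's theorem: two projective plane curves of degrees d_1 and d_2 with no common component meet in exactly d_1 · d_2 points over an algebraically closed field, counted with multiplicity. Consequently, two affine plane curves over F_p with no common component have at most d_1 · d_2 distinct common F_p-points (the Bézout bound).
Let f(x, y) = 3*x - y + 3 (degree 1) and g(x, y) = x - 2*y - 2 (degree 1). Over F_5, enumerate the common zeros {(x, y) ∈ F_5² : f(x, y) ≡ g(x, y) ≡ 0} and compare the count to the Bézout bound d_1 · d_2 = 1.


Common zeros: ∅; count = 0; Bézout bound = 1.

deg(f) = 1, deg(g) = 1, so Bézout bound = 1.
Scan x ∈ F_5. For each x, list the y ∈ F_5 with f(x, y) ≡ 0 and those with g(x, y) ≡ 0 (mod 5); the common zeros in that column are the intersection.
  x = 0: f ≡ 0 at y ∈ {3}; g ≡ 0 at y ∈ {4}; common: ∅.
  x = 1: f ≡ 0 at y ∈ {1}; g ≡ 0 at y ∈ {2}; common: ∅.
  x = 2: f ≡ 0 at y ∈ {4}; g ≡ 0 at y ∈ {0}; common: ∅.
  x = 3: f ≡ 0 at y ∈ {2}; g ≡ 0 at y ∈ {3}; common: ∅.
  x = 4: f ≡ 0 at y ∈ {0}; g ≡ 0 at y ∈ {1}; common: ∅.
Collecting: common zeros = ∅, so the count is 0.
Comparison with the Bézout bound: 0 ≤ 1 = deg(f)·deg(g), as expected for curves with no common component (the affine F_5-count falls short of the bound because intersections may lie at infinity, over extension fields, or carry multiplicity).


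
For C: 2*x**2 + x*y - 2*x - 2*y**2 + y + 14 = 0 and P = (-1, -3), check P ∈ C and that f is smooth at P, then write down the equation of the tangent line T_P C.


Tangent line at P: -9*x + 12*y + 27 = 0.

Step 1: f(-1, -3) = 0, so P lies on C.
Step 2: partial derivatives
  f_x(x, y) = 4*x + y - 2, f_y(x, y) = x - 4*y + 1.
  f_x(P) = -9, f_y(P) = 12 (gradient nonzero, so P is smooth).
Step 3: tangent line at P: -9·(x − -1) + 12·(y − -3) = 0.
Expanding: -9*x + 12*y + 27 = 0.


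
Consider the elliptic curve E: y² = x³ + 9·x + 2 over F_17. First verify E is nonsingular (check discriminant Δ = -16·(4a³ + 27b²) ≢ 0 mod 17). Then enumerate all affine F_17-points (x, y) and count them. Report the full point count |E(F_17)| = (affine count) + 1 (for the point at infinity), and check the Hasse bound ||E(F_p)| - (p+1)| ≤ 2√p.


Affine points = {(0, 6), (0, 11), (4, 0), (5, 6), (5, 11), (6, 0), (7, 0), (8, 5), (8, 12), (9, 8), (9, 9), (10, 2), (10, 15), (11, 2), (11, 15), (12, 6), (12, 11), (13, 2), (13, 15), (14, 4), (14, 13), (16, 3), (16, 14)}; affine count = 23; |E(F_17)| = 24.

Discriminant check: Δ ∝ 4a³ + 27b² = 4·9³ + 27·2² = 4·729 + 27·4 ≡ 15 (mod 17). Nonzero ⇒ E is nonsingular.
For each x ∈ F_17, compute rhs = x³ + 9·x + 2 mod 17, then count y ∈ F_17 with y² ≡ rhs.
  x = 0: rhs = 2, matching y values: 6, 11 (2 points).
  x = 1: rhs = 12, matching y values: none (0 points).
  x = 2: rhs = 11, matching y values: none (0 points).
  x = 3: rhs = 5, matching y values: none (0 points).
  x = 4: rhs = 0, matching y values: 0 (1 points).
  x = 5: rhs = 2, matching y values: 6, 11 (2 points).
  x = 6: rhs = 0, matching y values: 0 (1 points).
  x = 7: rhs = 0, matching y values: 0 (1 points).
  x = 8: rhs = 8, matching y values: 5, 12 (2 points).
  x = 9: rhs = 13, matching y values: 8, 9 (2 points).
  x = 10: rhs = 4, matching y values: 2, 15 (2 points).
  x = 11: rhs = 4, matching y values: 2, 15 (2 points).
  x = 12: rhs = 2, matching y values: 6, 11 (2 points).
  x = 13: rhs = 4, matching y values: 2, 15 (2 points).
  x = 14: rhs = 16, matching y values: 4, 13 (2 points).
  x = 15: rhs = 10, matching y values: none (0 points).
  x = 16: rhs = 9, matching y values: 3, 14 (2 points).
Total affine count: 23.
Full point count |E(F_17)| = 23 + 1 = 24.
Hasse bound: |24 − (17+1)| = |6| = 6 ≤ 2√17 ≈ 8.2462 ✓.


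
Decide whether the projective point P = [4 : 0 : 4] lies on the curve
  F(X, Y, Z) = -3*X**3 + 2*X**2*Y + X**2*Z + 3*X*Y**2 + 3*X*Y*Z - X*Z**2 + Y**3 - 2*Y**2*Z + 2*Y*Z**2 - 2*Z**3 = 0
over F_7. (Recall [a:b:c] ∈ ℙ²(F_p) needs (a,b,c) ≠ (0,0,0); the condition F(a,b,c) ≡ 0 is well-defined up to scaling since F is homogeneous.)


F(4,0,4) ≡ 2 (mod 7); P is NOT on the curve.

Evaluate F(4, 0, 4) term-by-term (mod 7).
  -3*X**3 ↦ -3·64·1·1 = -192
  2*X**2*Y ↦ 2·16·0·1 = 0
  X**2*Z ↦ 1·16·1·4 = 64
  3*X*Y**2 ↦ 3·4·0·1 = 0
  3*X*Y*Z ↦ 3·4·0·4 = 0
  -X*Z**2 ↦ -1·4·1·16 = -64
  Y**3 ↦ 1·1·0·1 = 0
  -2*Y**2*Z ↦ -2·1·0·4 = 0
  2*Y*Z**2 ↦ 2·1·0·16 = 0
  -2*Z**3 ↦ -2·1·1·64 = -128
Sum: F(4, 0, 4) = (-192) + (0) + (64) + (0) + (0) + (-64) + (0) + (0) + (0) + (-128) = -320.
Reducing mod 7: -320 ≡ 2 (mod 7).
Since F(a, b, c) ≡ 2 ≠ 0 (mod 7), P does NOT lie on the curve.


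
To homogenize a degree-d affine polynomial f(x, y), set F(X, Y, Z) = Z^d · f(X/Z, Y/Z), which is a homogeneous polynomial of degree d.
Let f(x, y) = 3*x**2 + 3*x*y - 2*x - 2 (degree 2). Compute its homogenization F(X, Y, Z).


F(X, Y, Z) = 3*X**2 + 3*X*Y - 2*X*Z - 2*Z**2

deg(f) = 2.
Substitute x = X/Z, y = Y/Z into f, then multiply by Z^2.
  monomial 3·x^2·y^0 ↦ 3·X^2·Y^0·Z^0.
  monomial 3·x^1·y^1 ↦ 3·X^1·Y^1·Z^0.
  monomial -2·x^1·y^0 ↦ -2·X^1·Y^0·Z^1.
  monomial -2·x^0·y^0 ↦ -2·X^0·Y^0·Z^2.
Collecting: F(X, Y, Z) = 3*X**2 + 3*X*Y - 2*X*Z - 2*Z**2.


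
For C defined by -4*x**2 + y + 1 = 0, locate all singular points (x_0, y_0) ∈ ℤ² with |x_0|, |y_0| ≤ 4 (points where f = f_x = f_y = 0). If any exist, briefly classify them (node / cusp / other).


No singular points in the scanned grid; C is smooth there.

Compute partial derivatives:
  f_x = -8*x.
  f_y = 1.
f_y = 1 is a nonzero constant, so f_y never vanishes: no point (x, y) can satisfy f = f_x = f_y = 0. In particular no (x, y) ∈ {−4, ..., 4}² is singular; the curve is smooth.


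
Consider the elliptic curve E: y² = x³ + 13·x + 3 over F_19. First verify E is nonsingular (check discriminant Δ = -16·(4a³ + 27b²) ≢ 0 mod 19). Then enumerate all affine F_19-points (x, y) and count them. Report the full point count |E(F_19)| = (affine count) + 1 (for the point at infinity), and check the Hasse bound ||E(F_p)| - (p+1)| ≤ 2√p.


Affine points = {(1, 6), (1, 13), (4, 9), (4, 10), (7, 0), (8, 7), (8, 12), (12, 5), (12, 14), (15, 1), (15, 18), (17, 8), (17, 11)}; affine count = 13; |E(F_19)| = 14.

Discriminant check: Δ ∝ 4a³ + 27b² = 4·13³ + 27·3² = 4·2197 + 27·9 ≡ 6 (mod 19). Nonzero ⇒ E is nonsingular.
For each x ∈ F_19, compute rhs = x³ + 13·x + 3 mod 19, then count y ∈ F_19 with y² ≡ rhs.
  x = 0: rhs = 3, matching y values: none (0 points).
  x = 1: rhs = 17, matching y values: 6, 13 (2 points).
  x = 2: rhs = 18, matching y values: none (0 points).
  x = 3: rhs = 12, matching y values: none (0 points).
  x = 4: rhs = 5, matching y values: 9, 10 (2 points).
  x = 5: rhs = 3, matching y values: none (0 points).
  x = 6: rhs = 12, matching y values: none (0 points).
  x = 7: rhs = 0, matching y values: 0 (1 points).
  x = 8: rhs = 11, matching y values: 7, 12 (2 points).
  x = 9: rhs = 13, matching y values: none (0 points).
  x = 10: rhs = 12, matching y values: none (0 points).
  x = 11: rhs = 14, matching y values: none (0 points).
  x = 12: rhs = 6, matching y values: 5, 14 (2 points).
  x = 13: rhs = 13, matching y values: none (0 points).
  x = 14: rhs = 3, matching y values: none (0 points).
  x = 15: rhs = 1, matching y values: 1, 18 (2 points).
  x = 16: rhs = 13, matching y values: none (0 points).
  x = 17: rhs = 7, matching y values: 8, 11 (2 points).
  x = 18: rhs = 8, matching y values: none (0 points).
Total affine count: 13.
Full point count |E(F_19)| = 13 + 1 = 14.
Hasse bound: |14 − (19+1)| = |-6| = 6 ≤ 2√19 ≈ 8.7178 ✓.


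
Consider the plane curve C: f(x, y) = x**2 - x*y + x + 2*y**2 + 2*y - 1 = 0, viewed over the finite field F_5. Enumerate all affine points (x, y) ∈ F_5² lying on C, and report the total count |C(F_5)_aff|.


Affine F_5-points: {(2, 0)}; count = 1.

For each of the 25 pairs (x, y) ∈ F_5², evaluate f(x, y) mod 5. Record the zeros.
  x = 0: [0↦4, 1↦3, 2↦1, 3↦3, 4↦4]  zeros at y ∈ ∅
  x = 1: [0↦1, 1↦4, 2↦1, 3↦2, 4↦2]  zeros at y ∈ ∅
  x = 2: [0↦0, 1↦2, 2↦3, 3↦3, 4↦2]  zeros at y ∈ {0}
  x = 3: [0↦1, 1↦2, 2↦2, 3↦1, 4↦4]  zeros at y ∈ ∅
  x = 4: [0↦4, 1↦4, 2↦3, 3↦1, 4↦3]  zeros at y ∈ ∅
Collecting zeros: affine points = {(2, 0)}.
Total count |C(F_5)_aff| = 1.


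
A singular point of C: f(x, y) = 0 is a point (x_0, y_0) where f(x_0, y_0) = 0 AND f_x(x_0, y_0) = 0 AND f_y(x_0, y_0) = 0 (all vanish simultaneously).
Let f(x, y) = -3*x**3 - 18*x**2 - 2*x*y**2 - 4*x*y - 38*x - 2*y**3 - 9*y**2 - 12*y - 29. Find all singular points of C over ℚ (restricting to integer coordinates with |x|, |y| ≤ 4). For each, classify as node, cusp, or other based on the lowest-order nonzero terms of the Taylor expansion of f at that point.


Singular points: {(-2, -1)}; classification: cusp.

Compute partial derivatives:
  f_x = -9*x**2 - 36*x - 2*y**2 - 4*y - 38.
  f_y = -4*x*y - 4*x - 6*y**2 - 18*y - 12.
Scan x_0 ∈ {−4, ..., 4}. For each x_0, f_y(x_0, y) is a polynomial in y; find its integer roots y ∈ {−4, ..., 4}, then test f_x and f at those candidates.
  x = -4: f_y(-4, y) = -6*y**2 - 2*y + 4; vanishes at y ∈ {-1}. (-4, -1): f_x = -36 ≠ 0.
  x = -3: f_y(-3, y) = -6*y**2 - 6*y; vanishes at y ∈ {-1, 0}. (-3, -1): f_x = -9 ≠ 0; (-3, 0): f_x = -11 ≠ 0.
  x = -2: f_y(-2, y) = -6*y**2 - 10*y - 4; vanishes at y ∈ {-1}. (-2, -1): f_x = 0, f = 0 — SINGULAR.
  x = -1: f_y(-1, y) = -6*y**2 - 14*y - 8; vanishes at y ∈ {-1}. (-1, -1): f_x = -9 ≠ 0.
  x = 0: f_y(0, y) = -6*y**2 - 18*y - 12; vanishes at y ∈ {-2, -1}. (0, -2): f_x = -38 ≠ 0; (0, -1): f_x = -36 ≠ 0.
  x = 1: f_y(1, y) = -6*y**2 - 22*y - 16; vanishes at y ∈ {-1}. (1, -1): f_x = -81 ≠ 0.
  x = 2: f_y(2, y) = -6*y**2 - 26*y - 20; vanishes at y ∈ {-1}. (2, -1): f_x = -144 ≠ 0.
  x = 3: f_y(3, y) = -6*y**2 - 30*y - 24; vanishes at y ∈ {-4, -1}. (3, -4): f_x = -243 ≠ 0; (3, -1): f_x = -225 ≠ 0.
  x = 4: f_y(4, y) = -6*y**2 - 34*y - 28; vanishes at y ∈ {-1}. (4, -1): f_x = -324 ≠ 0.
Only singular point on the grid: (-2, -1).
Classify: substitute x = -2 + u, y = -1 + v and expand: f = -3*u**3 - 2*u*v**2 - 2*v**3 + v**2.
No constant or linear terms (consistent with a singular point). Quadratic part: v**2. Cubic part: -3*u**3 - 2*u*v**2 - 2*v**3.
The quadratic part v**2 is a perfect square, so there is a single (double) tangent line v = 0, i.e. y = -1. Restricting the cubic part to that line (v = 0) leaves -3*u**3 ≠ 0, so f is not divisible by v and the branch is v² ≈ 3*u**3 to lowest order — this is a cusp.
Classification: cusp.


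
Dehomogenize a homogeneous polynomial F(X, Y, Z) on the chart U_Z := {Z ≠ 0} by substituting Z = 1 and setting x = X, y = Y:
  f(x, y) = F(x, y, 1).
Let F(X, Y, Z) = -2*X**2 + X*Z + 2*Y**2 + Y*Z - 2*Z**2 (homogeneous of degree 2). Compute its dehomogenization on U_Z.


f(x, y) = -2*x**2 + x + 2*y**2 + y - 2

On U_Z we set Z = 1. Each monomial c·X^i·Y^j·Z^k in F becomes c·x^i·y^j·1^k = c·x^i·y^j.
Substituting Z = 1: F(X, Y, 1) = -2*x**2 + x + 2*y**2 + y - 2.
Note: deg(f) ≤ deg(F) = 2; strict inequality happens when F is divisible by Z (lost terms).


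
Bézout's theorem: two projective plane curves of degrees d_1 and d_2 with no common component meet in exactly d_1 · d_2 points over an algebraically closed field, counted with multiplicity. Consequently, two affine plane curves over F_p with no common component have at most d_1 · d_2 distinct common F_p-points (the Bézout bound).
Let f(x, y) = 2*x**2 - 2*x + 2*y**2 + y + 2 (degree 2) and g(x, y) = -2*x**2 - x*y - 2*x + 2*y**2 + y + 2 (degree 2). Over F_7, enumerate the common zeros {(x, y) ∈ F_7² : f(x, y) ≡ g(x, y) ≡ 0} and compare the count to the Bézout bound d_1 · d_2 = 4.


Common zeros: {(2, 6), (6, 4)}; count = 2; Bézout bound = 4.

deg(f) = 2, deg(g) = 2, so Bézout bound = 4.
Scan x ∈ F_7. For each x, list the y ∈ F_7 with f(x, y) ≡ 0 and those with g(x, y) ≡ 0 (mod 7); the common zeros in that column are the intersection.
  x = 0: f ≡ 0 at y ∈ ∅; g ≡ 0 at y ∈ ∅; common: ∅.
  x = 1: f ≡ 0 at y ∈ ∅; g ≡ 0 at y ∈ {1, 6}; common: ∅.
  x = 2: f ≡ 0 at y ∈ {4, 6}; g ≡ 0 at y ∈ {5, 6}; common: {6}.
  x = 3: f ≡ 0 at y ∈ {0, 3}; g ≡ 0 at y ∈ ∅; common: ∅.
  x = 4: f ≡ 0 at y ∈ ∅; g ≡ 0 at y ∈ ∅; common: ∅.
  x = 5: f ≡ 0 at y ∈ {0, 3}; g ≡ 0 at y ∈ {4, 5}; common: ∅.
  x = 6: f ≡ 0 at y ∈ {4, 6}; g ≡ 0 at y ∈ {2, 4}; common: {4}.
Collecting: common zeros = {(2, 6), (6, 4)}, so the count is 2.
Comparison with the Bézout bound: 2 ≤ 4 = deg(f)·deg(g), as expected for curves with no common component (the affine F_7-count falls short of the bound because intersections may lie at infinity, over extension fields, or carry multiplicity).


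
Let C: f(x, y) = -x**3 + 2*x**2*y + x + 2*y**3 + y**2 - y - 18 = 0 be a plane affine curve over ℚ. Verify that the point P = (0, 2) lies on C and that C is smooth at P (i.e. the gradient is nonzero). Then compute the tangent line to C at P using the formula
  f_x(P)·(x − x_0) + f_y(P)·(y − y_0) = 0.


Tangent line at P: x + 27*y - 54 = 0.

Step 1: f(0, 2) = 0, so P lies on C.
Step 2: partial derivatives
  f_x(x, y) = -3*x**2 + 4*x*y + 1, f_y(x, y) = 2*x**2 + 6*y**2 + 2*y - 1.
  f_x(P) = 1, f_y(P) = 27 (gradient nonzero, so P is smooth).
Step 3: tangent line at P: 1·(x − 0) + 27·(y − 2) = 0.
Expanding: x + 27*y - 54 = 0.


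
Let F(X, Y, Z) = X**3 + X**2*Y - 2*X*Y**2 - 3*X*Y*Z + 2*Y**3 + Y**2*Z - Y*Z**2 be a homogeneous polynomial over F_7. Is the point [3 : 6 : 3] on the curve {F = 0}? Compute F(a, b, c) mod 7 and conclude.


F(3,6,3) ≡ 0 (mod 7); P is on the curve.

Evaluate F(3, 6, 3) term-by-term (mod 7).
  X**3 ↦ 1·27·1·1 = 27
  X**2*Y ↦ 1·9·6·1 = 54
  -2*X*Y**2 ↦ -2·3·36·1 = -216
  -3*X*Y*Z ↦ -3·3·6·3 = -162
  2*Y**3 ↦ 2·1·216·1 = 432
  Y**2*Z ↦ 1·1·36·3 = 108
  -Y*Z**2 ↦ -1·1·6·9 = -54
Sum: F(3, 6, 3) = (27) + (54) + (-216) + (-162) + (432) + (108) + (-54) = 189.
Reducing mod 7: 189 ≡ 0 (mod 7).
Since F(a, b, c) ≡ 0 (mod 7), P lies on the curve.


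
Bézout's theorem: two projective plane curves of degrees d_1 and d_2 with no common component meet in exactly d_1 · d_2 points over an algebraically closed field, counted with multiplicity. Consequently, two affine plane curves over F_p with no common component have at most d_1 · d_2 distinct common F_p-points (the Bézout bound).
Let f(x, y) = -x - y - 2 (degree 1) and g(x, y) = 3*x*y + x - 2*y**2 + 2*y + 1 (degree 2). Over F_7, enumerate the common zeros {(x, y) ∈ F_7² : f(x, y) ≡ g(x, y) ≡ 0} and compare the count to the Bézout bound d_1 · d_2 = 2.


Common zeros: ∅; count = 0; Bézout bound = 2.

deg(f) = 1, deg(g) = 2, so Bézout bound = 2.
Scan x ∈ F_7. For each x, list the y ∈ F_7 with f(x, y) ≡ 0 and those with g(x, y) ≡ 0 (mod 7); the common zeros in that column are the intersection.
  x = 0: f ≡ 0 at y ∈ {5}; g ≡ 0 at y ∈ ∅; common: ∅.
  x = 1: f ≡ 0 at y ∈ {4}; g ≡ 0 at y ∈ ∅; common: ∅.
  x = 2: f ≡ 0 at y ∈ {3}; g ≡ 0 at y ∈ {5, 6}; common: ∅.
  x = 3: f ≡ 0 at y ∈ {2}; g ≡ 0 at y ∈ ∅; common: ∅.
  x = 4: f ≡ 0 at y ∈ {1}; g ≡ 0 at y ∈ ∅; common: ∅.
  x = 5: f ≡ 0 at y ∈ {0}; g ≡ 0 at y ∈ {1, 4}; common: ∅.
  x = 6: f ≡ 0 at y ∈ {6}; g ≡ 0 at y ∈ {0, 3}; common: ∅.
Collecting: common zeros = ∅, so the count is 0.
Comparison with the Bézout bound: 0 ≤ 2 = deg(f)·deg(g), as expected for curves with no common component (the affine F_7-count falls short of the bound because intersections may lie at infinity, over extension fields, or carry multiplicity).


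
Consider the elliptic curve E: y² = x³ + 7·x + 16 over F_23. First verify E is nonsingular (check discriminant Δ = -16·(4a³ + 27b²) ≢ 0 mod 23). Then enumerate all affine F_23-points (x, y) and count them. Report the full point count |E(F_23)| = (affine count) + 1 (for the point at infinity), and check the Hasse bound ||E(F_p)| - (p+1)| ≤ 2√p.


Affine points = {(0, 4), (0, 19), (1, 1), (1, 22), (3, 8), (3, 15), (4, 4), (4, 19), (8, 3), (8, 20), (9, 7), (9, 16), (13, 2), (13, 21), (14, 11), (14, 12), (15, 0), (19, 4), (19, 19), (22, 10), (22, 13)}; affine count = 21; |E(F_23)| = 22.

Discriminant check: Δ ∝ 4a³ + 27b² = 4·7³ + 27·16² = 4·343 + 27·256 ≡ 4 (mod 23). Nonzero ⇒ E is nonsingular.
For each x ∈ F_23, compute rhs = x³ + 7·x + 16 mod 23, then count y ∈ F_23 with y² ≡ rhs.
  x = 0: rhs = 16, matching y values: 4, 19 (2 points).
  x = 1: rhs = 1, matching y values: 1, 22 (2 points).
  x = 2: rhs = 15, matching y values: none (0 points).
  x = 3: rhs = 18, matching y values: 8, 15 (2 points).
  x = 4: rhs = 16, matching y values: 4, 19 (2 points).
  x = 5: rhs = 15, matching y values: none (0 points).
  x = 6: rhs = 21, matching y values: none (0 points).
  x = 7: rhs = 17, matching y values: none (0 points).
  x = 8: rhs = 9, matching y values: 3, 20 (2 points).
  x = 9: rhs = 3, matching y values: 7, 16 (2 points).
  x = 10: rhs = 5, matching y values: none (0 points).
  x = 11: rhs = 21, matching y values: none (0 points).
  x = 12: rhs = 11, matching y values: none (0 points).
  x = 13: rhs = 4, matching y values: 2, 21 (2 points).
  x = 14: rhs = 6, matching y values: 11, 12 (2 points).
  x = 15: rhs = 0, matching y values: 0 (1 points).
  x = 16: rhs = 15, matching y values: none (0 points).
  x = 17: rhs = 11, matching y values: none (0 points).
  x = 18: rhs = 17, matching y values: none (0 points).
  x = 19: rhs = 16, matching y values: 4, 19 (2 points).
  x = 20: rhs = 14, matching y values: none (0 points).
  x = 21: rhs = 17, matching y values: none (0 points).
  x = 22: rhs = 8, matching y values: 10, 13 (2 points).
Total affine count: 21.
Full point count |E(F_23)| = 21 + 1 = 22.
Hasse bound: |22 − (23+1)| = |-2| = 2 ≤ 2√23 ≈ 9.5917 ✓.


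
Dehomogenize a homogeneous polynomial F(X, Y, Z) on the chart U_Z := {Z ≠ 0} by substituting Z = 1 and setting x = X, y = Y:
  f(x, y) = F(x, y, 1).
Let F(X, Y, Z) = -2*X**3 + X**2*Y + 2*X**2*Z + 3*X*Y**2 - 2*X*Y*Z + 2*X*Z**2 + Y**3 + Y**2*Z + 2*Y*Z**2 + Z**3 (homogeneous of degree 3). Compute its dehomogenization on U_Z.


f(x, y) = -2*x**3 + x**2*y + 2*x**2 + 3*x*y**2 - 2*x*y + 2*x + y**3 + y**2 + 2*y + 1

On U_Z we set Z = 1. Each monomial c·X^i·Y^j·Z^k in F becomes c·x^i·y^j·1^k = c·x^i·y^j.
Substituting Z = 1: F(X, Y, 1) = -2*x**3 + x**2*y + 2*x**2 + 3*x*y**2 - 2*x*y + 2*x + y**3 + y**2 + 2*y + 1.
Note: deg(f) ≤ deg(F) = 3; strict inequality happens when F is divisible by Z (lost terms).


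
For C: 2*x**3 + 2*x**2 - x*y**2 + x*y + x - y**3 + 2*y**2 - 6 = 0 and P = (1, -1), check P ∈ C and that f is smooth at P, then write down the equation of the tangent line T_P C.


Tangent line at P: 9*x - 4*y - 13 = 0.

Step 1: f(1, -1) = 0, so P lies on C.
Step 2: partial derivatives
  f_x(x, y) = 6*x**2 + 4*x - y**2 + y + 1, f_y(x, y) = -2*x*y + x - 3*y**2 + 4*y.
  f_x(P) = 9, f_y(P) = -4 (gradient nonzero, so P is smooth).
Step 3: tangent line at P: 9·(x − 1) + -4·(y − -1) = 0.
Expanding: 9*x - 4*y - 13 = 0.


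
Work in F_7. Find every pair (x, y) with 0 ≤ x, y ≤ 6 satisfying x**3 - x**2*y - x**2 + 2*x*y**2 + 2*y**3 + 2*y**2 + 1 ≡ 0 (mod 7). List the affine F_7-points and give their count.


Affine F_7-points: {(0, 4), (0, 5), (1, 4), (2, 5), (3, 2), (4, 0), (4, 4), (4, 5), (6, 1)}; count = 9.

For each of the 49 pairs (x, y) ∈ F_7², evaluate f(x, y) mod 7. Record the zeros.
  x = 0: [0↦1, 1↦5, 2↦4, 3↦3, 4↦0, 5↦0, 6↦1]  zeros at y ∈ {4, 5}
  x = 1: [0↦1, 1↦6, 2↦3, 3↦4, 4↦0, 5↦3, 6↦4]  zeros at y ∈ {4}
  x = 2: [0↦5, 1↦2, 2↦2, 3↦3, 4↦3, 5↦0, 6↦6]  zeros at y ∈ {5}
  x = 3: [0↦5, 1↦6, 2↦0, 3↦6, 4↦1, 5↦4, 6↦6]  zeros at y ∈ {2}
  x = 4: [0↦0, 1↦3, 2↦3, 3↦5, 4↦0, 5↦0, 6↦3]  zeros at y ∈ {0, 4, 5}
  x = 5: [0↦3, 1↦6, 2↦3, 3↦6, 4↦6, 5↦1, 6↦3]  zeros at y ∈ ∅
  x = 6: [0↦6, 1↦0, 2↦6, 3↦1, 4↦4, 5↦6, 6↦5]  zeros at y ∈ {1}
Collecting zeros: affine points = {(0, 4), (0, 5), (1, 4), (2, 5), (3, 2), (4, 0), (4, 4), (4, 5), (6, 1)}.
Total count |C(F_7)_aff| = 9.


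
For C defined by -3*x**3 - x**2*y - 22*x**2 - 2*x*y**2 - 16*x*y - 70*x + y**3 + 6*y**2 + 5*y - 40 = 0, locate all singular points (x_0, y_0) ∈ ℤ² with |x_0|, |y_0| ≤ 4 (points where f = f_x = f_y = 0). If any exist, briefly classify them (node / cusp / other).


Singular points: {(-2, -3)}; classification: node.

Compute partial derivatives:
  f_x = -9*x**2 - 2*x*y - 44*x - 2*y**2 - 16*y - 70.
  f_y = -x**2 - 4*x*y - 16*x + 3*y**2 + 12*y + 5.
Scan x_0 ∈ {−4, ..., 4}. For each x_0, f_y(x_0, y) is a polynomial in y; find its integer roots y ∈ {−4, ..., 4}, then test f_x and f at those candidates.
  x = -4: f_y(-4, y) = 3*y**2 + 28*y + 53; no integer root y with |y| ≤ 4.
  x = -3: f_y(-3, y) = 3*y**2 + 24*y + 44; no integer root y with |y| ≤ 4.
  x = -2: f_y(-2, y) = 3*y**2 + 20*y + 33; vanishes at y ∈ {-3}. (-2, -3): f_x = 0, f = 0 — SINGULAR.
  x = -1: f_y(-1, y) = 3*y**2 + 16*y + 20; vanishes at y ∈ {-2}. (-1, -2): f_x = -15 ≠ 0.
  x = 0: f_y(0, y) = 3*y**2 + 12*y + 5; no integer root y with |y| ≤ 4.
  x = 1: f_y(1, y) = 3*y**2 + 8*y - 12; no integer root y with |y| ≤ 4.
  x = 2: f_y(2, y) = 3*y**2 + 4*y - 31; no integer root y with |y| ≤ 4.
  x = 3: f_y(3, y) = 3*y**2 - 52; no integer root y with |y| ≤ 4.
  x = 4: f_y(4, y) = 3*y**2 - 4*y - 75; no integer root y with |y| ≤ 4.
Only singular point on the grid: (-2, -3).
Classify: substitute x = -2 + u, y = -3 + v and expand: f = -3*u**3 - u**2*v - u**2 - 2*u*v**2 + v**3 + v**2.
No constant or linear terms (consistent with a singular point). Quadratic part: -u**2 + v**2. Cubic part: -3*u**3 - u**2*v - 2*u*v**2 + v**3.
The quadratic part v**2 - u**2 = (v − u)(v + u) splits into two distinct linear factors, so there are two distinct tangent lines y − -3 = ±(x − -2) — this is a node (ordinary double point).
Classification: node.


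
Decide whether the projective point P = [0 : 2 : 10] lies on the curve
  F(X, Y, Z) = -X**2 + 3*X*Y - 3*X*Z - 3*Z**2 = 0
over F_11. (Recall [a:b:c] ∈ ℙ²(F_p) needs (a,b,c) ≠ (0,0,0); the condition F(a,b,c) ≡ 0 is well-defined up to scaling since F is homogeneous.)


F(0,2,10) ≡ 8 (mod 11); P is NOT on the curve.

Evaluate F(0, 2, 10) term-by-term (mod 11).
  -X**2 ↦ -1·0·1·1 = 0
  3*X*Y ↦ 3·0·2·1 = 0
  -3*X*Z ↦ -3·0·1·10 = 0
  -3*Z**2 ↦ -3·1·1·100 = -300
Sum: F(0, 2, 10) = (0) + (0) + (0) + (-300) = -300.
Reducing mod 11: -300 ≡ 8 (mod 11).
Since F(a, b, c) ≡ 8 ≠ 0 (mod 11), P does NOT lie on the curve.


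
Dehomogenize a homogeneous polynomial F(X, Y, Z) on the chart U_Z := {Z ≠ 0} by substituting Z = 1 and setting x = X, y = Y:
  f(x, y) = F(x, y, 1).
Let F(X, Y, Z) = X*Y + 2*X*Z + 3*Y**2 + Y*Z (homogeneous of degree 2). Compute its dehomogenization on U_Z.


f(x, y) = x*y + 2*x + 3*y**2 + y

On U_Z we set Z = 1. Each monomial c·X^i·Y^j·Z^k in F becomes c·x^i·y^j·1^k = c·x^i·y^j.
Substituting Z = 1: F(X, Y, 1) = x*y + 2*x + 3*y**2 + y.
Note: deg(f) ≤ deg(F) = 2; strict inequality happens when F is divisible by Z (lost terms).


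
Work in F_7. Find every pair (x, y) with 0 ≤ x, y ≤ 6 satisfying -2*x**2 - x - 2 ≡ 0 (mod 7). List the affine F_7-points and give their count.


Affine F_7-points: ∅; count = 0.

For each of the 49 pairs (x, y) ∈ F_7², evaluate f(x, y) mod 7. Record the zeros.
  x = 0: [0↦5, 1↦5, 2↦5, 3↦5, 4↦5, 5↦5, 6↦5]  zeros at y ∈ ∅
  x = 1: [0↦2, 1↦2, 2↦2, 3↦2, 4↦2, 5↦2, 6↦2]  zeros at y ∈ ∅
  x = 2: [0↦2, 1↦2, 2↦2, 3↦2, 4↦2, 5↦2, 6↦2]  zeros at y ∈ ∅
  x = 3: [0↦5, 1↦5, 2↦5, 3↦5, 4↦5, 5↦5, 6↦5]  zeros at y ∈ ∅
  x = 4: [0↦4, 1↦4, 2↦4, 3↦4, 4↦4, 5↦4, 6↦4]  zeros at y ∈ ∅
  x = 5: [0↦6, 1↦6, 2↦6, 3↦6, 4↦6, 5↦6, 6↦6]  zeros at y ∈ ∅
  x = 6: [0↦4, 1↦4, 2↦4, 3↦4, 4↦4, 5↦4, 6↦4]  zeros at y ∈ ∅
Collecting zeros: affine points = ∅.
Total count |C(F_7)_aff| = 0.


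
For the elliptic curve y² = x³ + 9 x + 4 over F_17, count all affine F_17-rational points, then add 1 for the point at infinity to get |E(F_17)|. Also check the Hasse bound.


Affine points = {(0, 2), (0, 15), (2, 8), (2, 9), (4, 6), (4, 11), (5, 2), (5, 15), (6, 6), (6, 11), (7, 6), (7, 11), (9, 7), (9, 10), (12, 2), (12, 15), (14, 1), (14, 16)}; affine count = 18; |E(F_17)| = 19.

Discriminant check: Δ ∝ 4a³ + 27b² = 4·9³ + 27·4² = 4·729 + 27·16 ≡ 16 (mod 17). Nonzero ⇒ E is nonsingular.
For each x ∈ F_17, compute rhs = x³ + 9·x + 4 mod 17, then count y ∈ F_17 with y² ≡ rhs.
  x = 0: rhs = 4, matching y values: 2, 15 (2 points).
  x = 1: rhs = 14, matching y values: none (0 points).
  x = 2: rhs = 13, matching y values: 8, 9 (2 points).
  x = 3: rhs = 7, matching y values: none (0 points).
  x = 4: rhs = 2, matching y values: 6, 11 (2 points).
  x = 5: rhs = 4, matching y values: 2, 15 (2 points).
  x = 6: rhs = 2, matching y values: 6, 11 (2 points).
  x = 7: rhs = 2, matching y values: 6, 11 (2 points).
  x = 8: rhs = 10, matching y values: none (0 points).
  x = 9: rhs = 15, matching y values: 7, 10 (2 points).
  x = 10: rhs = 6, matching y values: none (0 points).
  x = 11: rhs = 6, matching y values: none (0 points).
  x = 12: rhs = 4, matching y values: 2, 15 (2 points).
  x = 13: rhs = 6, matching y values: none (0 points).
  x = 14: rhs = 1, matching y values: 1, 16 (2 points).
  x = 15: rhs = 12, matching y values: none (0 points).
  x = 16: rhs = 11, matching y values: none (0 points).
Total affine count: 18.
Full point count |E(F_17)| = 18 + 1 = 19.
Hasse bound: |19 − (17+1)| = |1| = 1 ≤ 2√17 ≈ 8.2462 ✓.


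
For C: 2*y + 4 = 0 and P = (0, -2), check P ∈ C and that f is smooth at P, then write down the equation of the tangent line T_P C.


Tangent line at P: 2*y + 4 = 0.

Step 1: f(0, -2) = 0, so P lies on C.
Step 2: partial derivatives
  f_x(x, y) = 0, f_y(x, y) = 2.
  f_x(P) = 0, f_y(P) = 2 (gradient nonzero, so P is smooth).
Step 3: tangent line at P: 0·(x − 0) + 2·(y − -2) = 0.
Expanding: 2*y + 4 = 0.


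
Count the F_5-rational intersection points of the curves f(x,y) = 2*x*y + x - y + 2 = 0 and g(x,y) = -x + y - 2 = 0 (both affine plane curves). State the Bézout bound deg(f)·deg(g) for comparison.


Common zeros: {(0, 2), (3, 0)}; count = 2; Bézout bound = 2.

deg(f) = 2, deg(g) = 1, so Bézout bound = 2.
Scan x ∈ F_5. For each x, list the y ∈ F_5 with f(x, y) ≡ 0 and those with g(x, y) ≡ 0 (mod 5); the common zeros in that column are the intersection.
  x = 0: f ≡ 0 at y ∈ {2}; g ≡ 0 at y ∈ {2}; common: {2}.
  x = 1: f ≡ 0 at y ∈ {2}; g ≡ 0 at y ∈ {3}; common: ∅.
  x = 2: f ≡ 0 at y ∈ {2}; g ≡ 0 at y ∈ {4}; common: ∅.
  x = 3: f ≡ 0 at y ∈ {0, 1, 2, 3, 4}; g ≡ 0 at y ∈ {0}; common: {0}.
  x = 4: f ≡ 0 at y ∈ {2}; g ≡ 0 at y ∈ {1}; common: ∅.
Collecting: common zeros = {(0, 2), (3, 0)}, so the count is 2.
Comparison with the Bézout bound: 2 ≤ 2 = deg(f)·deg(g), as expected for curves with no common component (the bound is attained).


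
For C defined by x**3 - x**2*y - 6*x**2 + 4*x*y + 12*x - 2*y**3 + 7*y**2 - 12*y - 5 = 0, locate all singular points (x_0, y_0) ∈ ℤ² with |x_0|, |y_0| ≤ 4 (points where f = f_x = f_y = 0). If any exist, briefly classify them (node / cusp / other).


Singular points: {(2, 1)}; classification: node.

Compute partial derivatives:
  f_x = 3*x**2 - 2*x*y - 12*x + 4*y + 12.
  f_y = -x**2 + 4*x - 6*y**2 + 14*y - 12.
Scan x_0 ∈ {−4, ..., 4}. For each x_0, f_y(x_0, y) is a polynomial in y; find its integer roots y ∈ {−4, ..., 4}, then test f_x and f at those candidates.
  x = -4: f_y(-4, y) = -6*y**2 + 14*y - 44; no integer root y with |y| ≤ 4.
  x = -3: f_y(-3, y) = -6*y**2 + 14*y - 33; no integer root y with |y| ≤ 4.
  x = -2: f_y(-2, y) = -6*y**2 + 14*y - 24; no integer root y with |y| ≤ 4.
  x = -1: f_y(-1, y) = -6*y**2 + 14*y - 17; no integer root y with |y| ≤ 4.
  x = 0: f_y(0, y) = -6*y**2 + 14*y - 12; no integer root y with |y| ≤ 4.
  x = 1: f_y(1, y) = -6*y**2 + 14*y - 9; no integer root y with |y| ≤ 4.
  x = 2: f_y(2, y) = -6*y**2 + 14*y - 8; vanishes at y ∈ {1}. (2, 1): f_x = 0, f = 0 — SINGULAR.
  x = 3: f_y(3, y) = -6*y**2 + 14*y - 9; no integer root y with |y| ≤ 4.
  x = 4: f_y(4, y) = -6*y**2 + 14*y - 12; no integer root y with |y| ≤ 4.
Only singular point on the grid: (2, 1).
Classify: substitute x = 2 + u, y = 1 + v and expand: f = u**3 - u**2*v - u**2 - 2*v**3 + v**2.
No constant or linear terms (consistent with a singular point). Quadratic part: -u**2 + v**2. Cubic part: u**3 - u**2*v - 2*v**3.
The quadratic part v**2 - u**2 = (v − u)(v + u) splits into two distinct linear factors, so there are two distinct tangent lines y − 1 = ±(x − 2) — this is a node (ordinary double point).
Classification: node.


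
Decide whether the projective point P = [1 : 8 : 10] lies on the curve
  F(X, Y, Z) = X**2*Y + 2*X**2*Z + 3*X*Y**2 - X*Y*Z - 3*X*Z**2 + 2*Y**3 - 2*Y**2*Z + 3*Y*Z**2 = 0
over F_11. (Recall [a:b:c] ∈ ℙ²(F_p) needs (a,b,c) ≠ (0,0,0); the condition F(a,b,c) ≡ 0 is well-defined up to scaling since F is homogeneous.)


F(1,8,10) ≡ 4 (mod 11); P is NOT on the curve.

Evaluate F(1, 8, 10) term-by-term (mod 11).
  X**2*Y ↦ 1·1·8·1 = 8
  2*X**2*Z ↦ 2·1·1·10 = 20
  3*X*Y**2 ↦ 3·1·64·1 = 192
  -X*Y*Z ↦ -1·1·8·10 = -80
  -3*X*Z**2 ↦ -3·1·1·100 = -300
  2*Y**3 ↦ 2·1·512·1 = 1024
  -2*Y**2*Z ↦ -2·1·64·10 = -1280
  3*Y*Z**2 ↦ 3·1·8·100 = 2400
Sum: F(1, 8, 10) = (8) + (20) + (192) + (-80) + (-300) + (1024) + (-1280) + (2400) = 1984.
Reducing mod 11: 1984 ≡ 4 (mod 11).
Since F(a, b, c) ≡ 4 ≠ 0 (mod 11), P does NOT lie on the curve.


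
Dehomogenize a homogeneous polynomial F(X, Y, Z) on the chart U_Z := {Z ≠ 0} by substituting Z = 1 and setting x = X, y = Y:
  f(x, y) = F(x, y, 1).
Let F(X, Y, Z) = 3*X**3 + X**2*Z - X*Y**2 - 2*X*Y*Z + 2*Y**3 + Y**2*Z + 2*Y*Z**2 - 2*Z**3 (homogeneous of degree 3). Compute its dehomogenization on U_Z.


f(x, y) = 3*x**3 + x**2 - x*y**2 - 2*x*y + 2*y**3 + y**2 + 2*y - 2

On U_Z we set Z = 1. Each monomial c·X^i·Y^j·Z^k in F becomes c·x^i·y^j·1^k = c·x^i·y^j.
Substituting Z = 1: F(X, Y, 1) = 3*x**3 + x**2 - x*y**2 - 2*x*y + 2*y**3 + y**2 + 2*y - 2.
Note: deg(f) ≤ deg(F) = 3; strict inequality happens when F is divisible by Z (lost terms).


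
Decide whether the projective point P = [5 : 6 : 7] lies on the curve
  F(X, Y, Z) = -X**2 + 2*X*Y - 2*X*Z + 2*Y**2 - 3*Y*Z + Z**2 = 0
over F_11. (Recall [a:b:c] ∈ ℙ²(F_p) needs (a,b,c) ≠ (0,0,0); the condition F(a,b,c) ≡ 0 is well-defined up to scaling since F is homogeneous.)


F(5,6,7) ≡ 4 (mod 11); P is NOT on the curve.

Evaluate F(5, 6, 7) term-by-term (mod 11).
  -X**2 ↦ -1·25·1·1 = -25
  2*X*Y ↦ 2·5·6·1 = 60
  -2*X*Z ↦ -2·5·1·7 = -70
  2*Y**2 ↦ 2·1·36·1 = 72
  -3*Y*Z ↦ -3·1·6·7 = -126
  Z**2 ↦ 1·1·1·49 = 49
Sum: F(5, 6, 7) = (-25) + (60) + (-70) + (72) + (-126) + (49) = -40.
Reducing mod 11: -40 ≡ 4 (mod 11).
Since F(a, b, c) ≡ 4 ≠ 0 (mod 11), P does NOT lie on the curve.
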